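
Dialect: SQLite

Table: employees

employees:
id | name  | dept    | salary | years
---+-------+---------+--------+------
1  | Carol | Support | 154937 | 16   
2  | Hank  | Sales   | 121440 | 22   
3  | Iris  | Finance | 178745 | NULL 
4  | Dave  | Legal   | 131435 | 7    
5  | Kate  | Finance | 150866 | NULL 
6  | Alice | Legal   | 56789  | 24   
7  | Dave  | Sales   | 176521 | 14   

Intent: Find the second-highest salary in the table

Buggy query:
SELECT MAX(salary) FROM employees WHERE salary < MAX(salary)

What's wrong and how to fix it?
Bug: MAX(salary) on the right of the comparison is an aggregate-in-WHERE error

Fix: Put the inner MAX in a scalar subquery

Corrected query:
SELECT MAX(salary) FROM employees WHERE salary < (SELECT MAX(salary) FROM employees)

Result:
MAX(salary)
-----------
176521     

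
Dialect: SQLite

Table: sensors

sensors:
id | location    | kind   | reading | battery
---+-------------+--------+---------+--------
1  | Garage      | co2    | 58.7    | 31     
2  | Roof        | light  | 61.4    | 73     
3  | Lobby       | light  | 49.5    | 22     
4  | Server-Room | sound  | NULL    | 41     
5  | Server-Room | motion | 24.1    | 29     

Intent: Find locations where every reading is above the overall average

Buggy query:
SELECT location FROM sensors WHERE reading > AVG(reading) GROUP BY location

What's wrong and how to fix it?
Bug: AVG() is an aggregate; it can't sit directly in WHERE

Fix: Compute the overall average in a scalar subquery and compare each group's MIN against it in HAVING

Corrected query:
SELECT location FROM sensors GROUP BY location HAVING MIN(reading) > (SELECT AVG(reading) FROM sensors)

Result:
location
--------
Garage  
Lobby   
Roof    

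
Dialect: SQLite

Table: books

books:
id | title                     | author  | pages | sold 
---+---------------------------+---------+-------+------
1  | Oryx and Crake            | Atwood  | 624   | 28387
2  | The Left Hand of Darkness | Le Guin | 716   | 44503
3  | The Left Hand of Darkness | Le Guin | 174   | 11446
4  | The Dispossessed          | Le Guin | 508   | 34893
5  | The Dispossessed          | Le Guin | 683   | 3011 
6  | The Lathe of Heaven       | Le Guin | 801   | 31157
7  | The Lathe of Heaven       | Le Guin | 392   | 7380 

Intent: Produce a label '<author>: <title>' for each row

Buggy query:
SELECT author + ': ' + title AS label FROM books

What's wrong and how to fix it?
Bug: '+' is numeric addition; on text columns SQLite converts them to 0 instead of concatenating

Fix: Use the || operator for string concatenation

Corrected query:
SELECT author || ': ' || title AS label FROM books

Result:
label                             
----------------------------------
Atwood: Oryx and Crake            
Le Guin: The Left Hand of Darkness
Le Guin: The Left Hand of Darkness
Le Guin: The Dispossessed         
Le Guin: The Dispossessed         
Le Guin: The Lathe of Heaven      
Le Guin: The Lathe of Heaven      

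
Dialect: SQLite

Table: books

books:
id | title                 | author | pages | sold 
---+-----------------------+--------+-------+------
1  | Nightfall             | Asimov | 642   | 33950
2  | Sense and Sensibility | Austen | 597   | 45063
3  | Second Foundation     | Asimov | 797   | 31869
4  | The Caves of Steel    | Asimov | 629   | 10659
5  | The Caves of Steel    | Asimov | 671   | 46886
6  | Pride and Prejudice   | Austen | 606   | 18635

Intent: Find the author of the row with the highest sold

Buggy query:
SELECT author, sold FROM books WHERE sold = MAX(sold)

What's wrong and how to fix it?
Bug: WHERE is evaluated per row; an aggregate over the whole table isn't defined there

Fix: Wrap MAX in a scalar subquery so WHERE compares against a single value

Corrected query:
SELECT author, sold FROM books WHERE sold = (SELECT MAX(sold) FROM books)

Result:
author | sold 
-------+------
Asimov | 46886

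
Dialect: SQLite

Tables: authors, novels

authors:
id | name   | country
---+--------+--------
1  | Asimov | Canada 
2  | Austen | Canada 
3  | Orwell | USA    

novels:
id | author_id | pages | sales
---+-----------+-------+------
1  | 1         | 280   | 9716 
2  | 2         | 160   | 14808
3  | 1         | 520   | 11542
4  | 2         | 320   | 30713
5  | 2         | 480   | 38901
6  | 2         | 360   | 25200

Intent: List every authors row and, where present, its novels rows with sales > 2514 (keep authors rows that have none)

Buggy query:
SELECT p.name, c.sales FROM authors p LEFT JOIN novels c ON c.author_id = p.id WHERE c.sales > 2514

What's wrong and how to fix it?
Bug: A WHERE condition on the right-hand table after LEFT JOIN drops unmatched parents

Fix: Put 'c.sales > 2514' in the JOIN's ON clause instead of WHERE

Corrected query:
SELECT p.name, c.sales FROM authors p LEFT JOIN novels c ON c.author_id = p.id AND c.sales > 2514

Result:
name   | sales
-------+------
Asimov | 9716 
Asimov | 11542
Austen | 14808
Austen | 25200
Austen | 30713
Austen | 38901
Orwell | NULL 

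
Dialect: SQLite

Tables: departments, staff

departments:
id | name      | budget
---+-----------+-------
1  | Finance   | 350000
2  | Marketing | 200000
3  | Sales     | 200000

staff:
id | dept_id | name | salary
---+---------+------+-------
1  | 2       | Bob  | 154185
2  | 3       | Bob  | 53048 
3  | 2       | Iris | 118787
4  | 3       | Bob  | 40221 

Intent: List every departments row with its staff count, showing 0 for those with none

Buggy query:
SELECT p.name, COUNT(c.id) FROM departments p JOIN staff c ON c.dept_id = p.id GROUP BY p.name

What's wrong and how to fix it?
Bug: An inner join excludes parents with zero children

Fix: Switch to LEFT JOIN to retain unmatched parent rows

Corrected query:
SELECT p.name, COUNT(c.id) FROM departments p LEFT JOIN staff c ON c.dept_id = p.id GROUP BY p.name

Result:
name      | COUNT(c.id)
----------+------------
Finance   | 0          
Marketing | 2          
Sales     | 2          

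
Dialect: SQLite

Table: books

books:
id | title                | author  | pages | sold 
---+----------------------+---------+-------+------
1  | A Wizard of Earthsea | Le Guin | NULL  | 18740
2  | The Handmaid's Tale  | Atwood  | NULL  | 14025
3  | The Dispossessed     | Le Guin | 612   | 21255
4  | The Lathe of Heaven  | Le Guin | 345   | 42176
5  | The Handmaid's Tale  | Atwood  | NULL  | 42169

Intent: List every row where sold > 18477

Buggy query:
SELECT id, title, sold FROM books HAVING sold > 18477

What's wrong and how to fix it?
Bug: This is a non-aggregate query (no GROUP BY, no aggregates), so in SQLite the HAVING clause is invalid here; a row-level condition belongs in WHERE

Fix: Replace HAVING with WHERE since the condition applies to individual rows

Corrected query:
SELECT id, title, sold FROM books WHERE sold > 18477

Result:
id | title                | sold 
---+----------------------+------
1  | A Wizard of Earthsea | 18740
3  | The Dispossessed     | 21255
4  | The Lathe of Heaven  | 42176
5  | The Handmaid's Tale  | 42169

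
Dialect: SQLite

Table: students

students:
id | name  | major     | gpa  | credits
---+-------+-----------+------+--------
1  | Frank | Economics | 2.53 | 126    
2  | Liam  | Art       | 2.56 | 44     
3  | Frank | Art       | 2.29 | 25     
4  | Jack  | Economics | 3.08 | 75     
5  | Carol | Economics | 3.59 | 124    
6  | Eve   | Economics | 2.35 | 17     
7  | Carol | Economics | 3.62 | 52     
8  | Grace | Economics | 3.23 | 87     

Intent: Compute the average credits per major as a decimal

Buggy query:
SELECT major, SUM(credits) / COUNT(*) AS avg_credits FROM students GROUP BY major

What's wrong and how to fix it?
Bug: Both operands are integers, so '/' performs integer division and truncates

Fix: Cast one side to REAL so the division keeps the fractional part

Corrected query:
SELECT major, SUM(credits) * 1.0 / COUNT(*) AS avg_credits FROM students GROUP BY major

Result:
major     | avg_credits
----------+------------
Art       | 34.5       
Economics | 80.166667  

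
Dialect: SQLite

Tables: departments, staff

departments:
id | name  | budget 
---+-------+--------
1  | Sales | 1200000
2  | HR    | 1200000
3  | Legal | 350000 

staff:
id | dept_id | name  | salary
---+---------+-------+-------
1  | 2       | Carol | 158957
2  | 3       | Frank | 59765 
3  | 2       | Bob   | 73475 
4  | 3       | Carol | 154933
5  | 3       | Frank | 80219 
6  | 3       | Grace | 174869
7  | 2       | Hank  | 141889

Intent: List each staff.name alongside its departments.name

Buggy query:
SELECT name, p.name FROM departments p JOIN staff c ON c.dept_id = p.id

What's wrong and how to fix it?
Bug: Both tables have a 'name' column; the unqualified reference is ambiguous

Fix: Qualify the column with its table alias (c.name)

Corrected query:
SELECT c.name, p.name FROM departments p JOIN staff c ON c.dept_id = p.id

Result:
name  | name 
------+------
Carol | HR   
Frank | Legal
Bob   | HR   
Carol | Legal
Frank | Legal
Grace | Legal
Hank  | HR   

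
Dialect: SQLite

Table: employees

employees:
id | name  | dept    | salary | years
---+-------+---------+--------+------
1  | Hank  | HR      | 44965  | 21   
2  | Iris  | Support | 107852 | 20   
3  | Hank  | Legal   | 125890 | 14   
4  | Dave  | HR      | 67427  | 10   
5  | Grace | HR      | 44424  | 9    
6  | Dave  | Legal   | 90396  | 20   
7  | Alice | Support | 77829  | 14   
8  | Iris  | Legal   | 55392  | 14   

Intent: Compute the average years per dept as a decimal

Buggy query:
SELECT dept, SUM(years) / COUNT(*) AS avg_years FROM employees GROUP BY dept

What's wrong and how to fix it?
Bug: SUM(years) and COUNT(*) are both integers; the division truncates the fractional part

Fix: Multiply by 1.0 (or CAST to REAL) to force floating-point division

Corrected query:
SELECT dept, SUM(years) * 1.0 / COUNT(*) AS avg_years FROM employees GROUP BY dept

Result:
dept    | avg_years
--------+----------
HR      | 13.333333
Legal   | 16       
Support | 17       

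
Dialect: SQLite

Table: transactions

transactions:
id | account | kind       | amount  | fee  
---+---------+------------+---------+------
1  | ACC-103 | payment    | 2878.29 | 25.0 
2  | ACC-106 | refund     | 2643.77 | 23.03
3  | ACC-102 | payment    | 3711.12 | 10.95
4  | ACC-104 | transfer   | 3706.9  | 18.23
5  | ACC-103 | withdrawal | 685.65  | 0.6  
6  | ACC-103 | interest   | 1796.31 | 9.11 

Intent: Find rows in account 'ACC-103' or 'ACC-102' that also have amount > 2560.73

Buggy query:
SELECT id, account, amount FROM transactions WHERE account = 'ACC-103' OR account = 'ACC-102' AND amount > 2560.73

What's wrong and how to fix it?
Bug: Without parentheses, AND is evaluated before OR, so the amount filter only applies to the 'ACC-102' branch

Fix: Add parentheses around the OR so the AND applies to both alternatives

Corrected query:
SELECT id, account, amount FROM transactions WHERE (account = 'ACC-103' OR account = 'ACC-102') AND amount > 2560.73

Result:
id | account | amount 
---+---------+--------
1  | ACC-103 | 2878.29
3  | ACC-102 | 3711.12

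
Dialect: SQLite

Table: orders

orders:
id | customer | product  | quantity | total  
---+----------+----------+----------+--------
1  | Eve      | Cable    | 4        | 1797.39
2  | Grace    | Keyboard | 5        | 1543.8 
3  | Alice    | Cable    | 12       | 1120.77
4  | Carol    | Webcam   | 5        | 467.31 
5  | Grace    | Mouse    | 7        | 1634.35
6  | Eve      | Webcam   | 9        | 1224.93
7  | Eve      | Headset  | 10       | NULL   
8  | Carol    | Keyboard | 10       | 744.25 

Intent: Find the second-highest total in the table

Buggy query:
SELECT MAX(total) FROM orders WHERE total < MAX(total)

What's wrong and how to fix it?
Bug: The inner MAX is an aggregate inside WHERE, which is not allowed

Fix: Put the inner MAX in a scalar subquery

Corrected query:
SELECT MAX(total) FROM orders WHERE total < (SELECT MAX(total) FROM orders)

Result:
MAX(total)
----------
1634.35   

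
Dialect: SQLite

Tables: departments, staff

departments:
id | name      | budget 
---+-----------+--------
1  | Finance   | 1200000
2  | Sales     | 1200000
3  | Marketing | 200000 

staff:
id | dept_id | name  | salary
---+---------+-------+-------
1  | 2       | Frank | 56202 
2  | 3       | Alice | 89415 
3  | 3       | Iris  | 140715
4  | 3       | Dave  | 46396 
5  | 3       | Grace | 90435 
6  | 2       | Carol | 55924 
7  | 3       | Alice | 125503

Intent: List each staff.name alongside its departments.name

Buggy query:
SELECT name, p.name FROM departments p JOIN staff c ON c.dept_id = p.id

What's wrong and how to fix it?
Bug: Both tables have a 'name' column; the unqualified reference is ambiguous

Fix: Qualify the column with its table alias (c.name)

Corrected query:
SELECT c.name, p.name FROM departments p JOIN staff c ON c.dept_id = p.id

Result:
name  | name     
------+----------
Frank | Sales    
Alice | Marketing
Iris  | Marketing
Dave  | Marketing
Grace | Marketing
Carol | Sales    
Alice | Marketing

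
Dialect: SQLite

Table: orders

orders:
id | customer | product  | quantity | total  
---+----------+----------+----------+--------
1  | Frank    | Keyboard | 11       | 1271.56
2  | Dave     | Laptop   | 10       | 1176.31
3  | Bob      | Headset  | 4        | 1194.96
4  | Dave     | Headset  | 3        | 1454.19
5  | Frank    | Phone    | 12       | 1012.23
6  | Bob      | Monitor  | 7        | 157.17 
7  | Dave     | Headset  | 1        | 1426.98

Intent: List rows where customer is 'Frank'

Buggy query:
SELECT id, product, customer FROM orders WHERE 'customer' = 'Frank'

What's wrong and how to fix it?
Bug: 'customer' in single quotes is a string literal, not the column; the comparison is literal-vs-literal and never true

Fix: Reference the column as customer without single quotes

Corrected query:
SELECT id, product, customer FROM orders WHERE customer = 'Frank'

Result:
id | product  | customer
---+----------+---------
1  | Keyboard | Frank   
5  | Phone    | Frank   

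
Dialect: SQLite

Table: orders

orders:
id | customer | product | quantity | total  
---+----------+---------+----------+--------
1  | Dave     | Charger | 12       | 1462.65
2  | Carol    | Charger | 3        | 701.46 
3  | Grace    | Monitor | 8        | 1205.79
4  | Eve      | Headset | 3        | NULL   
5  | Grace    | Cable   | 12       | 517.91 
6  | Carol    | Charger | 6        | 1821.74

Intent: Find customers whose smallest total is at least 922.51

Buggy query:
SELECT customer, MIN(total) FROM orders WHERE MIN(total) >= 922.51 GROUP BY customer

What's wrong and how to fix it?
Bug: Aggregates like MIN are computed per group after WHERE runs

Fix: Replace WHERE with HAVING after the GROUP BY

Corrected query:
SELECT customer, MIN(total) FROM orders GROUP BY customer HAVING MIN(total) >= 922.51

Result:
customer | MIN(total)
---------+-----------
Dave     | 1462.65   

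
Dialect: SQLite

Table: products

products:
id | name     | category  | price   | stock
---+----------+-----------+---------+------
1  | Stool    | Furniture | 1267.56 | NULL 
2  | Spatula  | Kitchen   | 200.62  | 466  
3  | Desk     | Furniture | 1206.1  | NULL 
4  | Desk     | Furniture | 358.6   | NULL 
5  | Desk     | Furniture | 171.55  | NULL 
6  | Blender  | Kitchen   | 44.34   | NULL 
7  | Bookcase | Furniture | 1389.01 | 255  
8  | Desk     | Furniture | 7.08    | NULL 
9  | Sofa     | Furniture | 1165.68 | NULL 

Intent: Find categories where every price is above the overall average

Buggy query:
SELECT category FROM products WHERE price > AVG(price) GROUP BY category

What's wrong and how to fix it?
Bug: WHERE evaluates per row before aggregation, so AVG() is unavailable

Fix: Use a subquery for AVG and a HAVING MIN(...) filter so the condition holds for every row in the group

Corrected query:
SELECT category FROM products GROUP BY category HAVING MIN(price) > (SELECT AVG(price) FROM products)

Result:
(no rows)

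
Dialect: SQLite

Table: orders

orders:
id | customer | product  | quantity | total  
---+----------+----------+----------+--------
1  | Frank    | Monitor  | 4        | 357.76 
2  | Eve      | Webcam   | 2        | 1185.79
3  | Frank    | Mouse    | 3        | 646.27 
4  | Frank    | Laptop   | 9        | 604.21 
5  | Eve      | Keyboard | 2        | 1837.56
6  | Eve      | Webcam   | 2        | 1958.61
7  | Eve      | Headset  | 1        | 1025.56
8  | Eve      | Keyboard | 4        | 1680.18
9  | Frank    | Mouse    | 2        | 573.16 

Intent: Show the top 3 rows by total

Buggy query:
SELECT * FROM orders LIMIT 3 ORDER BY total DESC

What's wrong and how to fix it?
Bug: LIMIT must come after ORDER BY

Fix: Sort with ORDER BY, then apply LIMIT

Corrected query:
SELECT * FROM orders ORDER BY total DESC LIMIT 3

Result:
id | customer | product  | quantity | total  
---+----------+----------+----------+--------
6  | Eve      | Webcam   | 2        | 1958.61
5  | Eve      | Keyboard | 2        | 1837.56
8  | Eve      | Keyboard | 4        | 1680.18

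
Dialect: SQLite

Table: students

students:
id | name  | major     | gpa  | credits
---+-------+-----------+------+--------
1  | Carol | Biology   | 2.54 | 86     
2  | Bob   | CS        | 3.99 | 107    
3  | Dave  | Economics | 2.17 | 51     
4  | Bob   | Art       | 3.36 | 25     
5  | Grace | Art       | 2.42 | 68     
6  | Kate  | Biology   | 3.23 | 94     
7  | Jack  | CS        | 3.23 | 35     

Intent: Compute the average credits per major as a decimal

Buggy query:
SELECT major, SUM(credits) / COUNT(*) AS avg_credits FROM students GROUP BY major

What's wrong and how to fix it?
Bug: Both operands are integers, so '/' performs integer division and truncates

Fix: Multiply by 1.0 (or CAST to REAL) to force floating-point division

Corrected query:
SELECT major, SUM(credits) * 1.0 / COUNT(*) AS avg_credits FROM students GROUP BY major

Result:
major     | avg_credits
----------+------------
Art       | 46.5       
Biology   | 90         
CS        | 71         
Economics | 51         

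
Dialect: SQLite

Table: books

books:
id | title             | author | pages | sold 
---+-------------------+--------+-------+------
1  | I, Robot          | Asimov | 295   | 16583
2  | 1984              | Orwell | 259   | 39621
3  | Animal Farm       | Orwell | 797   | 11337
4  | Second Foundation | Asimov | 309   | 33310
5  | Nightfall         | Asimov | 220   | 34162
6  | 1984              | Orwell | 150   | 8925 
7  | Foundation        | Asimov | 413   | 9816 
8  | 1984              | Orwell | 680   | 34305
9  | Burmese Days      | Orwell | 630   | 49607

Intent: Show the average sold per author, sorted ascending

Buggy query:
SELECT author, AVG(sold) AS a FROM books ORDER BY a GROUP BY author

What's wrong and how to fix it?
Bug: ORDER BY appears before GROUP BY; SQL clause order requires GROUP BY first

Fix: Move ORDER BY to the end, after GROUP BY

Corrected query:
SELECT author, AVG(sold) AS a FROM books GROUP BY author ORDER BY a

Result:
author | a       
-------+---------
Asimov | 23467.75
Orwell | 28759   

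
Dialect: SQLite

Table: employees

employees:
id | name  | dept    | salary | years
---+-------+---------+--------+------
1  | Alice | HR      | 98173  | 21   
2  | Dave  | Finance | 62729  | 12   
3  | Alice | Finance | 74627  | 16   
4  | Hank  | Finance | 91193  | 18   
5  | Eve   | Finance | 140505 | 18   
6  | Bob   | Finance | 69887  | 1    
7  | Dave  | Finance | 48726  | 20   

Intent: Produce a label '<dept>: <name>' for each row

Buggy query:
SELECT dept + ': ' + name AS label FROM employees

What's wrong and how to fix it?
Bug: SQLite uses || for string concatenation; + coerces text to numbers (yielding 0)

Fix: Replace + with || to concatenate text

Corrected query:
SELECT dept || ': ' || name AS label FROM employees

Result:
label         
--------------
HR: Alice     
Finance: Dave 
Finance: Alice
Finance: Hank 
Finance: Eve  
Finance: Bob  
Finance: Dave 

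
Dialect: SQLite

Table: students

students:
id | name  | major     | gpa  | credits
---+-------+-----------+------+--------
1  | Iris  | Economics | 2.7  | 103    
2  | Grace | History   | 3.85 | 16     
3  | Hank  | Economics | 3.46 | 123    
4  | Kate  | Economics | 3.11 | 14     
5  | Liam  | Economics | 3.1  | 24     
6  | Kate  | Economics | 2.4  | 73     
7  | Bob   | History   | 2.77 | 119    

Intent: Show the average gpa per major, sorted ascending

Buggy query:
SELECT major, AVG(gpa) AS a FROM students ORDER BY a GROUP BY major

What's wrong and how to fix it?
Bug: ORDER BY appears before GROUP BY; SQL clause order requires GROUP BY first

Fix: Move ORDER BY to the end, after GROUP BY

Corrected query:
SELECT major, AVG(gpa) AS a FROM students GROUP BY major ORDER BY a

Result:
major     | a    
----------+------
Economics | 2.954
History   | 3.31 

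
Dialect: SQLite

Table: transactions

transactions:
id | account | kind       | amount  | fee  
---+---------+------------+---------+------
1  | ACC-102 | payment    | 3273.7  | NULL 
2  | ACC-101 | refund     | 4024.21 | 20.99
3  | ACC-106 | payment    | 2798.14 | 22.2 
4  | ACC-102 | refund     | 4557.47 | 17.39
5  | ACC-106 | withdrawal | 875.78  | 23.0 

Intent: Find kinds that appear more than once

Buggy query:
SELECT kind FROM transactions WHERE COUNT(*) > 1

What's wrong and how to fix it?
Bug: WHERE can't reference COUNT(*); aggregates are computed after WHERE

Fix: Group first, then use HAVING for the count condition

Corrected query:
SELECT kind FROM transactions GROUP BY kind HAVING COUNT(*) > 1

Result:
kind   
-------
payment
refund 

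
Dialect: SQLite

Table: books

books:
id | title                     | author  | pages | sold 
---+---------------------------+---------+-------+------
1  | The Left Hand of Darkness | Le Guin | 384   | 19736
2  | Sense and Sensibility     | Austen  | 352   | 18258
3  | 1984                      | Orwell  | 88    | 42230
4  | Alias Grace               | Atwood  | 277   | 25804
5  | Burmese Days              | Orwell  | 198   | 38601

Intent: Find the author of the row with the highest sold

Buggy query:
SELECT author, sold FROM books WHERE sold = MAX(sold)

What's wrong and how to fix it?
Bug: MAX(sold) is an aggregate and cannot be used directly in WHERE

Fix: Wrap MAX in a scalar subquery so WHERE compares against a single value

Corrected query:
SELECT author, sold FROM books WHERE sold = (SELECT MAX(sold) FROM books)

Result:
author | sold 
-------+------
Orwell | 42230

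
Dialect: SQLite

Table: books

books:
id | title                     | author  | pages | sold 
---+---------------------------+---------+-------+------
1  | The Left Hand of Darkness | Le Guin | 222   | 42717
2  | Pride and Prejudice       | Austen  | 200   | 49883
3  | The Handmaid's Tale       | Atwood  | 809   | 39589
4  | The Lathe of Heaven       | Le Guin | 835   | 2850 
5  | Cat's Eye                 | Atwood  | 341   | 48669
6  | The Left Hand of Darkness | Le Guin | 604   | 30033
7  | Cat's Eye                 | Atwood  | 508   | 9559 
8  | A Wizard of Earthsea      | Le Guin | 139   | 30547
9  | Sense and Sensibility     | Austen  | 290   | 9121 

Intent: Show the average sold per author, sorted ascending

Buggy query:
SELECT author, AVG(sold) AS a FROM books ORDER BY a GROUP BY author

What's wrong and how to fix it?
Bug: GROUP BY must precede ORDER BY

Fix: Reorder: SELECT … FROM … GROUP BY … ORDER BY …

Corrected query:
SELECT author, AVG(sold) AS a FROM books GROUP BY author ORDER BY a

Result:
author  | a           
--------+-------------
Le Guin | 26536.75    
Austen  | 29502       
Atwood  | 32605.666667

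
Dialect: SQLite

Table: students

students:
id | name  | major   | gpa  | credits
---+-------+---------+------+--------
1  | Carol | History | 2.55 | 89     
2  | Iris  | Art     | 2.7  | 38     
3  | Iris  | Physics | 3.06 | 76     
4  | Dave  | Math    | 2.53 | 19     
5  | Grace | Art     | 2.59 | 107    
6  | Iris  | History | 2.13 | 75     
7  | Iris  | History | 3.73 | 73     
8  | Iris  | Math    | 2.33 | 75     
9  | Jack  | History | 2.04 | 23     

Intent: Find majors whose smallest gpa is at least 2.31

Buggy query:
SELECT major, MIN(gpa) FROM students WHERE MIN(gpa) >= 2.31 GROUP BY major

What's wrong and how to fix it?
Bug: MIN() in WHERE is a misuse of aggregate

Fix: Use HAVING for the per-group MIN condition

Corrected query:
SELECT major, MIN(gpa) FROM students GROUP BY major HAVING MIN(gpa) >= 2.31

Result:
major   | MIN(gpa)
--------+---------
Art     | 2.59    
Math    | 2.33    
Physics | 3.06    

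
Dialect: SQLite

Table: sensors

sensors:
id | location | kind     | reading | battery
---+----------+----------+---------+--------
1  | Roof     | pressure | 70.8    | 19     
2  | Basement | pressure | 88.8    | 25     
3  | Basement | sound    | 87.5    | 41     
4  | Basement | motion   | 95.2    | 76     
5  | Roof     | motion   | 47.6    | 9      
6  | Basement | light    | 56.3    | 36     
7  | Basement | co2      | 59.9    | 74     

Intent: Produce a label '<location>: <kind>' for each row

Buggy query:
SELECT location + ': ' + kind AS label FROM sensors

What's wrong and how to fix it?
Bug: SQLite uses || for string concatenation; + coerces text to numbers (yielding 0)

Fix: Use the || operator for string concatenation

Corrected query:
SELECT location || ': ' || kind AS label FROM sensors

Result:
label             
------------------
Roof: pressure    
Basement: pressure
Basement: sound   
Basement: motion  
Roof: motion      
Basement: light   
Basement: co2     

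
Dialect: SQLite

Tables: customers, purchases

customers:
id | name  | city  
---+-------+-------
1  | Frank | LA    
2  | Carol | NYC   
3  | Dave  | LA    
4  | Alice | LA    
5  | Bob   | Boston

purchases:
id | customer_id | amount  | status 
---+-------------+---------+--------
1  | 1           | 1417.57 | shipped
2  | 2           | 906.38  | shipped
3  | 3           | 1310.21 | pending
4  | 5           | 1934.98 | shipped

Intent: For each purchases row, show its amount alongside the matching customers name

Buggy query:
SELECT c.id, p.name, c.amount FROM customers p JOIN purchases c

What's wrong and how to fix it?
Bug: JOIN with no ON clause produces a cartesian product; every purchases row pairs with every customers row

Fix: Add ON c.customer_id = p.id to the JOIN

Corrected query:
SELECT c.id, p.name, c.amount FROM customers p JOIN purchases c ON c.customer_id = p.id

Result:
id | name  | amount 
---+-------+--------
1  | Frank | 1417.57
2  | Carol | 906.38 
3  | Dave  | 1310.21
4  | Bob   | 1934.98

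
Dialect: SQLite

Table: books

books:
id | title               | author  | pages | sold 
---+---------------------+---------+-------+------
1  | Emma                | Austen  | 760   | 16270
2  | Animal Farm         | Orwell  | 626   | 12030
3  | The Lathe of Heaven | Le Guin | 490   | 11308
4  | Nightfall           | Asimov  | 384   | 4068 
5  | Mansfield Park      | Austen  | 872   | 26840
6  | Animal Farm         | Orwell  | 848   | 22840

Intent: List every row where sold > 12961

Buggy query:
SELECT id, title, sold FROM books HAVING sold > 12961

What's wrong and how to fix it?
Bug: HAVING filters the output of aggregation, but this query has no GROUP BY and no aggregate functions, so SQLite rejects it (HAVING clause on a non-aggregate query); the condition here is per row

Fix: Use WHERE for row-level filtering

Corrected query:
SELECT id, title, sold FROM books WHERE sold > 12961

Result:
id | title          | sold 
---+----------------+------
1  | Emma           | 16270
5  | Mansfield Park | 26840
6  | Animal Farm    | 22840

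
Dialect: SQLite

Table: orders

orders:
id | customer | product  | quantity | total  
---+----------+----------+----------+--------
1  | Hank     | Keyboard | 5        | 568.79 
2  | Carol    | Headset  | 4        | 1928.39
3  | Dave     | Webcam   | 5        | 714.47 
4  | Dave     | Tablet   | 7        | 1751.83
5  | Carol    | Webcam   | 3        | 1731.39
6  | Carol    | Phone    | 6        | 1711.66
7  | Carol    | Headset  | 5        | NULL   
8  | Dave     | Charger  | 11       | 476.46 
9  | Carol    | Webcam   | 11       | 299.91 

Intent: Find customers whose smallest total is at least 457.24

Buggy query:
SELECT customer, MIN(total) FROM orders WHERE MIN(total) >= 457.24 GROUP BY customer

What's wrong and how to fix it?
Bug: MIN() in WHERE is a misuse of aggregate

Fix: Use HAVING for the per-group MIN condition

Corrected query:
SELECT customer, MIN(total) FROM orders GROUP BY customer HAVING MIN(total) >= 457.24

Result:
customer | MIN(total)
---------+-----------
Dave     | 476.46    
Hank     | 568.79    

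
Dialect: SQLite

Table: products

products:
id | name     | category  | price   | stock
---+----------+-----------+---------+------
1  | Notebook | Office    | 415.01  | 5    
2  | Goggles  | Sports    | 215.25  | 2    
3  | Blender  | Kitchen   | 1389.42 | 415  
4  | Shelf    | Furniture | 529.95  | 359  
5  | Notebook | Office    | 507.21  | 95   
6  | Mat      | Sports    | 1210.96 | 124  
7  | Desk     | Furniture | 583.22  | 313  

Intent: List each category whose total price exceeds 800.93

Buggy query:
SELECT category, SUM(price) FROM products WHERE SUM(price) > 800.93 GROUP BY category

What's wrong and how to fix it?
Bug: WHERE runs before GROUP BY, so aggregates aren't available there

Fix: Move the aggregate condition to a HAVING clause

Corrected query:
SELECT category, SUM(price) FROM products GROUP BY category HAVING SUM(price) > 800.93

Result:
category  | SUM(price)
----------+-----------
Furniture | 1113.17   
Kitchen   | 1389.42   
Office    | 922.22    
Sports    | 1426.21   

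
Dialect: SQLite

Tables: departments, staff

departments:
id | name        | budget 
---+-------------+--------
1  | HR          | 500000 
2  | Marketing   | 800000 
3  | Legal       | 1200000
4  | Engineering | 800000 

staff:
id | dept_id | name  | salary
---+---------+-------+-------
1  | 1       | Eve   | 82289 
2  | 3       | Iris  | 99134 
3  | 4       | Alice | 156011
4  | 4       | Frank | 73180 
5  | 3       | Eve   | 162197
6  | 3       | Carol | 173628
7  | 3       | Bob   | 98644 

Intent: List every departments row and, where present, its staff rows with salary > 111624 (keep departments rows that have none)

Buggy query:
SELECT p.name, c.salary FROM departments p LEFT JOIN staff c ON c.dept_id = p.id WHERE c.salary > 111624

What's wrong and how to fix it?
Bug: A WHERE condition on the right-hand table after LEFT JOIN drops unmatched parents

Fix: Put 'c.salary > 111624' in the JOIN's ON clause instead of WHERE

Corrected query:
SELECT p.name, c.salary FROM departments p LEFT JOIN staff c ON c.dept_id = p.id AND c.salary > 111624

Result:
name        | salary
------------+-------
HR          | NULL  
Marketing   | NULL  
Legal       | 162197
Legal       | 173628
Engineering | 156011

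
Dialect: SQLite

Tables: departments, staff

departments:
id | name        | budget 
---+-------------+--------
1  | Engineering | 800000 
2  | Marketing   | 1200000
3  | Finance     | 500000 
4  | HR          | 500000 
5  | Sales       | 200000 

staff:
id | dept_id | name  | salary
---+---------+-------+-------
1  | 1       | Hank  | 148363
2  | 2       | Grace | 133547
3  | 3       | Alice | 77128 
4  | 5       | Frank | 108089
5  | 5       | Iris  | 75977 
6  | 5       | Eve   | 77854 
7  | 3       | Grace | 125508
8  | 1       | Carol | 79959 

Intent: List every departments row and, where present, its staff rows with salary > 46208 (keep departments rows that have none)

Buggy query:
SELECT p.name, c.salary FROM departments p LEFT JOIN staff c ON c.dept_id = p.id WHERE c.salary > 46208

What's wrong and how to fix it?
Bug: Filtering c.salary in WHERE discards the NULL rows produced by LEFT JOIN, turning it into an inner join

Fix: Put 'c.salary > 46208' in the JOIN's ON clause instead of WHERE

Corrected query:
SELECT p.name, c.salary FROM departments p LEFT JOIN staff c ON c.dept_id = p.id AND c.salary > 46208

Result:
name        | salary
------------+-------
Engineering | 79959 
Engineering | 148363
Marketing   | 133547
Finance     | 77128 
Finance     | 125508
HR          | NULL  
Sales       | 75977 
Sales       | 77854 
Sales       | 108089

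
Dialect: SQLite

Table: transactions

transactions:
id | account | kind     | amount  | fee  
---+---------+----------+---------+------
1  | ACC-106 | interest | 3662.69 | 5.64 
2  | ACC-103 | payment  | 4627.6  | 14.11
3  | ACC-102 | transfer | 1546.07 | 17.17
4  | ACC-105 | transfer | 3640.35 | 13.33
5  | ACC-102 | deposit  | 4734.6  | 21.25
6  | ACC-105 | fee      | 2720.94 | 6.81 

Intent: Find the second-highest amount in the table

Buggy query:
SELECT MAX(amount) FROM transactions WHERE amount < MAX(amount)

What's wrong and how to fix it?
Bug: The inner MAX is an aggregate inside WHERE, which is not allowed

Fix: Put the inner MAX in a scalar subquery

Corrected query:
SELECT MAX(amount) FROM transactions WHERE amount < (SELECT MAX(amount) FROM transactions)

Result:
MAX(amount)
-----------
4627.6     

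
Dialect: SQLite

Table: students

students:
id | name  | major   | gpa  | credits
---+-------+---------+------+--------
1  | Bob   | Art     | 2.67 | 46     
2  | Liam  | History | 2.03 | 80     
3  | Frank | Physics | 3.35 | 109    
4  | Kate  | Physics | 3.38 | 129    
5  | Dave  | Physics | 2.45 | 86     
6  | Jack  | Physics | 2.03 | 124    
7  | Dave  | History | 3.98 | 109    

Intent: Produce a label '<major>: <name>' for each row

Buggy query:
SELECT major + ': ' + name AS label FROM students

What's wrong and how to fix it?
Bug: '+' is numeric addition; on text columns SQLite converts them to 0 instead of concatenating

Fix: Use the || operator for string concatenation

Corrected query:
SELECT major || ': ' || name AS label FROM students

Result:
label         
--------------
Art: Bob      
History: Liam 
Physics: Frank
Physics: Kate 
Physics: Dave 
Physics: Jack 
History: Dave 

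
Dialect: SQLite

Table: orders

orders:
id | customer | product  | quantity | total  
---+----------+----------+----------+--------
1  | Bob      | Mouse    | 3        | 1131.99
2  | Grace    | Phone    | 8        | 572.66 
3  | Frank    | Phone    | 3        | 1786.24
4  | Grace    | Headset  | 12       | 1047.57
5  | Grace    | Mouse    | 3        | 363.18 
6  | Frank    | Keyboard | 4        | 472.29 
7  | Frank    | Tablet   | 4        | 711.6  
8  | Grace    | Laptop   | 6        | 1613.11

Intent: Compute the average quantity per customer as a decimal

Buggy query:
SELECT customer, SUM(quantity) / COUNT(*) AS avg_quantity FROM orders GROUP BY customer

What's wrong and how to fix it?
Bug: SUM(quantity) and COUNT(*) are both integers; the division truncates the fractional part

Fix: Multiply by 1.0 (or CAST to REAL) to force floating-point division

Corrected query:
SELECT customer, SUM(quantity) * 1.0 / COUNT(*) AS avg_quantity FROM orders GROUP BY customer

Result:
customer | avg_quantity
---------+-------------
Bob      | 3           
Frank    | 3.666667    
Grace    | 7.25        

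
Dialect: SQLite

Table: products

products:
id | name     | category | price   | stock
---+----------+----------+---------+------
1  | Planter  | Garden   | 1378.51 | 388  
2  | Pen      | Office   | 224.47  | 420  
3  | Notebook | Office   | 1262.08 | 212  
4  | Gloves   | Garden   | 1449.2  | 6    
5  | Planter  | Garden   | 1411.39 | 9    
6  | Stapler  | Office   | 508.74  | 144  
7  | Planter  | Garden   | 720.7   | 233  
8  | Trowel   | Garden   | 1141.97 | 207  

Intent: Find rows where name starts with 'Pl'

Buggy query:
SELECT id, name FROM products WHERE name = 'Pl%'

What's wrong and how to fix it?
Bug: '=' compares the literal string including the % character; pattern matching needs LIKE

Fix: Replace '=' with LIKE so 'Pl%' is treated as a pattern

Corrected query:
SELECT id, name FROM products WHERE name LIKE 'Pl%'

Result:
id | name   
---+--------
1  | Planter
5  | Planter
7  | Planter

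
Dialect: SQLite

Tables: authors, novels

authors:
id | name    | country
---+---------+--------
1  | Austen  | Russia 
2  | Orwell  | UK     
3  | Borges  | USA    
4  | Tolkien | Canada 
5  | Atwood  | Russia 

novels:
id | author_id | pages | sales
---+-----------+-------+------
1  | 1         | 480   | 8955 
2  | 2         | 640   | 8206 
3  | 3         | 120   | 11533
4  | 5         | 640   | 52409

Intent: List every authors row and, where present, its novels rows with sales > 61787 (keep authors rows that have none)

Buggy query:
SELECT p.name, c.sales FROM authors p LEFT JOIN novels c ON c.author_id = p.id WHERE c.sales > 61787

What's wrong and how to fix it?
Bug: Filtering c.sales in WHERE discards the NULL rows produced by LEFT JOIN, turning it into an inner join

Fix: Put 'c.sales > 61787' in the JOIN's ON clause instead of WHERE

Corrected query:
SELECT p.name, c.sales FROM authors p LEFT JOIN novels c ON c.author_id = p.id AND c.sales > 61787

Result:
name    | sales
--------+------
Austen  | NULL 
Orwell  | NULL 
Borges  | NULL 
Tolkien | NULL 
Atwood  | NULL 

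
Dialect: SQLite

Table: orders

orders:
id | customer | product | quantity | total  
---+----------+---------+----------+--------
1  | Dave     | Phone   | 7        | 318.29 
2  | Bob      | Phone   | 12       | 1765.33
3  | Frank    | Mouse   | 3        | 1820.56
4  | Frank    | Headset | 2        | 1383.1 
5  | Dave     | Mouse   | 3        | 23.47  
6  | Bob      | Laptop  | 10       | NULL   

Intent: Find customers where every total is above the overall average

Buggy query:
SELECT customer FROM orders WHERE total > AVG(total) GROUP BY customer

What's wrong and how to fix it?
Bug: AVG() is an aggregate; it can't sit directly in WHERE

Fix: Compute the overall average in a scalar subquery and compare each group's MIN against it in HAVING

Corrected query:
SELECT customer FROM orders GROUP BY customer HAVING MIN(total) > (SELECT AVG(total) FROM orders)

Result:
customer
--------
Bob     
Frank   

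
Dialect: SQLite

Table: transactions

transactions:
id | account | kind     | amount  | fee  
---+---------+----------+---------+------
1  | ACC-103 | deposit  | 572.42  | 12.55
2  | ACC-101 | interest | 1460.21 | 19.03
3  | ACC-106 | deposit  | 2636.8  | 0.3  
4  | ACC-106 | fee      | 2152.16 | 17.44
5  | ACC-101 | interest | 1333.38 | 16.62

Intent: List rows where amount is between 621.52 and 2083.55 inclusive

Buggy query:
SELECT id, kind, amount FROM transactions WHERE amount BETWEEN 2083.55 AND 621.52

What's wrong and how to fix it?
Bug: BETWEEN expects the lower bound first; with 2083.55 AND 621.52 the range is empty

Fix: Swap the bounds so the smaller value comes first

Corrected query:
SELECT id, kind, amount FROM transactions WHERE amount BETWEEN 621.52 AND 2083.55

Result:
id | kind     | amount 
---+----------+--------
2  | interest | 1460.21
5  | interest | 1333.38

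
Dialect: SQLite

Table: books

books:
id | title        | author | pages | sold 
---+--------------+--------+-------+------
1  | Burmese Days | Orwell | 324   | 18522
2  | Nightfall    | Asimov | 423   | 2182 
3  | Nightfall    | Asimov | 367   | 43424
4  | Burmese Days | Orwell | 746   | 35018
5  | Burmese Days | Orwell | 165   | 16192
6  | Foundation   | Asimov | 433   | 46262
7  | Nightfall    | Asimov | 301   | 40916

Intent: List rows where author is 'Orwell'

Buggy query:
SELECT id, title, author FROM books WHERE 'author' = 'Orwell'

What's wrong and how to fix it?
Bug: 'author' in single quotes is a string literal, not the column; the comparison is literal-vs-literal and never true

Fix: Reference the column as author without single quotes

Corrected query:
SELECT id, title, author FROM books WHERE author = 'Orwell'

Result:
id | title        | author
---+--------------+-------
1  | Burmese Days | Orwell
4  | Burmese Days | Orwell
5  | Burmese Days | Orwell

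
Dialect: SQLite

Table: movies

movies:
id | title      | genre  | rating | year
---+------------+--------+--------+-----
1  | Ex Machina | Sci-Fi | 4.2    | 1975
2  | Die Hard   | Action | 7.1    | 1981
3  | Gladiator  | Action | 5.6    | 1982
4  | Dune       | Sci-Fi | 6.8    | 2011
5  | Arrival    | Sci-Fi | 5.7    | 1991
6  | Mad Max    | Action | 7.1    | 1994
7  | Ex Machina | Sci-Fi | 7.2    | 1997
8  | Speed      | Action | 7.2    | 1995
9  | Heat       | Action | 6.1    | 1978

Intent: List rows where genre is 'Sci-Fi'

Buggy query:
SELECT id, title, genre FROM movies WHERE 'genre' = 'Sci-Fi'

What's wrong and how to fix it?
Bug: 'genre' in single quotes is a string literal, not the column; the comparison is literal-vs-literal and never true

Fix: Remove the quotes around the column name (or use double quotes for an identifier)

Corrected query:
SELECT id, title, genre FROM movies WHERE genre = 'Sci-Fi'

Result:
id | title      | genre 
---+------------+-------
1  | Ex Machina | Sci-Fi
4  | Dune       | Sci-Fi
5  | Arrival    | Sci-Fi
7  | Ex Machina | Sci-Fi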